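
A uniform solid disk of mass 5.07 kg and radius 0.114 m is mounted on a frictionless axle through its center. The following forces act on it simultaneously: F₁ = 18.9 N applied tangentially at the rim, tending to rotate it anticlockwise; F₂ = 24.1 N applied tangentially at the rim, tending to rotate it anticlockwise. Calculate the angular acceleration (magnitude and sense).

I = ½MR² = (1/2)(5.07)(0.114)² = 0.03294 kg·m².
Taking anticlockwise as positive: τ₁ = +(18.9)(0.114) = +2.155 N·m; τ₂ = +(24.1)(0.114) = +2.747 N·m.
Net torque τ = 4.902 N·m.
α = τ/I = 4.902/0.03294 = 148.8 rad/s².

α ≈ 149 rad/s², anticlockwise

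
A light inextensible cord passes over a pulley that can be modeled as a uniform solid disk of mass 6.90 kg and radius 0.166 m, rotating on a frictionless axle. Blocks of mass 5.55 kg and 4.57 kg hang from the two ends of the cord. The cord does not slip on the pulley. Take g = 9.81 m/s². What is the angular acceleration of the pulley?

α ≈ 4.27 rad/s²

I = ½MR² = (1/2)(6.90)(0.166)² = 0.09507 kg·m².
Heavier block: m₁g − T₁ = m₁a. Lighter block: T₂ − m₂g = m₂a.
Pulley: (T₁ − T₂)R = Iα = I(a/R), so T₁ − T₂ = (I/R²)a = (1/2)M_p a = 3.450·a.
Adding the three: (m₁ − m₂)g = (m₁ + m₂ + 3.450)a, so a = (5.55 − 4.57)(9.81)/(5.55 + 4.57 + 3.450) = 0.7085 m/s².
α = a/R = 0.7085/0.166 = 4.268 rad/s².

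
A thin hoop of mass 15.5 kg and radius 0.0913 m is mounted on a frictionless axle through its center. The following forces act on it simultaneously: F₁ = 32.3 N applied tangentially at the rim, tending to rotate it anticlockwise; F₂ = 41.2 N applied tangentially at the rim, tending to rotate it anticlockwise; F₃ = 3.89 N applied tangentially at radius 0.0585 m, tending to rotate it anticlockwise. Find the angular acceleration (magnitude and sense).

I = MR² = (15.5)(0.0913)² = 0.1292 kg·m².
Taking anticlockwise as positive: τ₁ = +(32.3)(0.0913) = +2.949 N·m; τ₂ = +(41.2)(0.0913) = +3.762 N·m; τ₃ = +(3.89)(0.0585) = +0.2276 N·m.
Net torque τ = 6.938 N·m.
α = τ/I = 6.938/0.1292 = 53.70 rad/s².

α ≈ 53.7 rad/s², anticlockwise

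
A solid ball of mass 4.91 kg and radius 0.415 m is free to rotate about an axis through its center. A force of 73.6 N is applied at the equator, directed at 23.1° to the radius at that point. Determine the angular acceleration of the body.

α ≈ 35.4 rad/s²

I = (2/5)MR² = (2/5)(4.91)(0.415)² = 0.3382 kg·m².
Only the tangential component produces torque: τ = F R sinθ = (73.6)(0.415) sin 23.1° = 11.98 N·m.
Newton's second law for rotation, τ = Iα, gives α = τ/I = 11.98/0.3382 = 35.43 rad/s².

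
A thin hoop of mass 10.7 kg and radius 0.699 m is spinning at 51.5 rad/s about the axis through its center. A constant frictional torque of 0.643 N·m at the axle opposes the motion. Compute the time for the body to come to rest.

I = MR² = (10.7)(0.699)² = 5.228 kg·m².
The net torque has magnitude 0.643 N·m, opposing ω.
|α| = τ/I = 0.6430/5.228 = 0.1230 rad/s² (deceleration).
0 = ω₀ − |α|t ⇒ t = ω₀/|α| = 51.5/0.1230 = 418.7 s.

t ≈ 419 s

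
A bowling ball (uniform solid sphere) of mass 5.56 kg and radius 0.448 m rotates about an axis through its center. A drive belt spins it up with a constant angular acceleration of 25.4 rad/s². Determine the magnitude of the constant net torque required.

I = (2/5)MR² = (2/5)(5.56)(0.448)² = 0.4464 kg·m².
τ = Iα = (0.4464)(25.40) = 11.34 N·m.

τ ≈ 11.3 N·m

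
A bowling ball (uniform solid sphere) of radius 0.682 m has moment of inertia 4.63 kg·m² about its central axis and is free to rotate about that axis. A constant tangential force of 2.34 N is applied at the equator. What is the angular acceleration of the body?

α ≈ 0.345 rad/s²

τ = F R = (2.34)(0.682) = 1.596 N·m.
From τ = Iα: α = 1.596/4.630 = 0.3447 rad/s².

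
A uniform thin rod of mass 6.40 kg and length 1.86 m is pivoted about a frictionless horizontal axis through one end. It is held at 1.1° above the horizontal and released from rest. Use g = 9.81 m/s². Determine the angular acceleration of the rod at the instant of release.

About the pivot, I = (1/3)ML² = (1/3)(6.40)(1.86)² = 7.380 kg·m².
The weight acts at the center, a distance L/2 = 0.9300 m from the pivot; τ = Mg(L/2) cos 1.1° = 58.38 N·m.
α = τ/I = 58.38/7.380 = 7.910 rad/s².

α ≈ 7.91 rad/s²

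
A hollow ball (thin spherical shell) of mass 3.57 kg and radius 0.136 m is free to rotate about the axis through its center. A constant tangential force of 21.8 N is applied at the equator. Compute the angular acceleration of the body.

α ≈ 67.4 rad/s²

I = (2/3)MR² = (2/3)(3.57)(0.136)² = 0.04402 kg·m².
τ = F R = (21.8)(0.136) = 2.965 N·m.
Newton's second law for rotation, τ = Iα, gives α = τ/I = 2.965/0.04402 = 67.35 rad/s².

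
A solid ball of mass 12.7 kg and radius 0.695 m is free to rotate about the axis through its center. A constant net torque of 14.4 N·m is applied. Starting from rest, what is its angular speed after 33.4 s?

I = (2/5)MR² = (2/5)(12.7)(0.695)² = 2.454 kg·m².
α = τ/I = 14.4/2.454 = 5.869 rad/s².
ω = ω₀ + αt = 0 + (5.869)(33.4) = 196.0 rad/s.

ω ≈ 196 rad/s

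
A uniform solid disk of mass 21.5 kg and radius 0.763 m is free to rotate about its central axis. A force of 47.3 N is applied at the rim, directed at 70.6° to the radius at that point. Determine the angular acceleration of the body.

α ≈ 5.44 rad/s²

I = ½MR² = (1/2)(21.5)(0.763)² = 6.258 kg·m².
Only the tangential component produces torque: τ = F R sinθ = (47.3)(0.763) sin 70.6° = 34.04 N·m.
Newton's second law for rotation, τ = Iα, gives α = τ/I = 34.04/6.258 = 5.439 rad/s².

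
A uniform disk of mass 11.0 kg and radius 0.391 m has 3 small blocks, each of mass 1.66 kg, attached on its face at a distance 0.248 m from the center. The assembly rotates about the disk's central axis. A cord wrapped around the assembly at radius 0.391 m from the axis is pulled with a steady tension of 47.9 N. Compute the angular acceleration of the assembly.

α ≈ 16.3 rad/s²

I_disk = ½MR² = ½(11.0)(0.391)² = 0.8408 kg·m².
I_blocks = 3·m·r² = 3(1.66)(0.248)² = 0.3063 kg·m².
Total I = 1.147 kg·m².
τ = F r = (47.9)(0.391) = 18.73 N·m.
α = τ/I = 18.73/1.147 = 16.33 rad/s².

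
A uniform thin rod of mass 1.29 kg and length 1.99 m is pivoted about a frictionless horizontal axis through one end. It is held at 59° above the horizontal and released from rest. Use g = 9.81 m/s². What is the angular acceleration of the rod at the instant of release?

About the pivot, I = (1/3)ML² = (1/3)(1.29)(1.99)² = 1.703 kg·m².
The weight acts at the center, a distance L/2 = 0.9950 m from the pivot; τ = Mg(L/2) cos 59° = 6.485 N·m.
α = τ/I = 6.485/1.703 = 3.808 rad/s².
(Equivalently α = (3g/(2L)) cos 59° = 3.808 rad/s².)

α ≈ 3.81 rad/s²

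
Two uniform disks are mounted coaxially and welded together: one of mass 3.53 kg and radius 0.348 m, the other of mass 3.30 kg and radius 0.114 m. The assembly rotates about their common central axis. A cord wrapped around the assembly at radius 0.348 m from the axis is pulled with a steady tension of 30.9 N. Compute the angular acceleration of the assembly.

I = ½M₁R₁² + ½M₂R₂² = ½(3.53)(0.348)² + ½(3.30)(0.114)² = 0.2352 kg·m².
τ = F r = (30.9)(0.348) = 10.75 N·m.
α = τ/I = 10.75/0.2352 = 45.72 rad/s².

α ≈ 45.7 rad/s²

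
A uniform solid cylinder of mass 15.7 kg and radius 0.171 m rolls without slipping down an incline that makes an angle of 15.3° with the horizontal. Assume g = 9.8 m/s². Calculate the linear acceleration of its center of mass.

Translation along the incline: Mg sinθ − f = Ma.
Rotation about the center: fR = Iα with I = ½MR². No-slip gives a = αR, so f = (I/R²)a = (1/2)M a.
Substituting: Mg sinθ = (1 + 0.5000)Ma, so a = g sinθ/(1 + 0.5000) = (9.8) sin 15.3° / 1.500 = 1.724 m/s².

a ≈ 1.72 m/s²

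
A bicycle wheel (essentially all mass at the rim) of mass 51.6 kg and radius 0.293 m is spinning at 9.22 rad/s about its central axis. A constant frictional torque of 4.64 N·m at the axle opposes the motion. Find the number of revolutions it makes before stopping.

I = MR² = (51.6)(0.293)² = 4.430 kg·m².
The net torque has magnitude 4.64 N·m, opposing ω.
|α| = τ/I = 4.640/4.430 = 1.047 rad/s² (deceleration).
ω² = ω₀² − 2|α|θ with ω = 0 ⇒ θ = ω₀²/(2|α|) = 40.58 rad = 6.458 rev.

≈ 6.46 revolutions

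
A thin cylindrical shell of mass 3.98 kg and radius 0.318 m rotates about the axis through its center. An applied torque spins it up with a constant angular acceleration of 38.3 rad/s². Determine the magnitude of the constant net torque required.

τ ≈ 15.4 N·m

I = MR² = (3.98)(0.318)² = 0.4025 kg·m².
τ = Iα = (0.4025)(38.30) = 15.41 N·m.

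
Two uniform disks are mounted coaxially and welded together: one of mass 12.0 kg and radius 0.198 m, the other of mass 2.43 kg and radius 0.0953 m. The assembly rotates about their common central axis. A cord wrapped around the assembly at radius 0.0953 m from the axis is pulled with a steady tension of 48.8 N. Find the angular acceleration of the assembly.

α ≈ 18.9 rad/s²

I = ½M₁R₁² + ½M₂R₂² = ½(12.0)(0.198)² + ½(2.43)(0.0953)² = 0.2463 kg·m².
τ = F r = (48.8)(0.0953) = 4.651 N·m.
α = τ/I = 4.651/0.2463 = 18.89 rad/s².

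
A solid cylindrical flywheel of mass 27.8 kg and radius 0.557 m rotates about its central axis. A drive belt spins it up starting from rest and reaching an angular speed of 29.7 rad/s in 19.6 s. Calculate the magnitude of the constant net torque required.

τ ≈ 6.53 N·m

I = ½MR² = (1/2)(27.8)(0.557)² = 4.312 kg·m².
α = Δω/Δt = (29.7 − 0)/19.6 = 1.515 rad/s².
τ = Iα = (4.312)(1.515) = 6.535 N·m.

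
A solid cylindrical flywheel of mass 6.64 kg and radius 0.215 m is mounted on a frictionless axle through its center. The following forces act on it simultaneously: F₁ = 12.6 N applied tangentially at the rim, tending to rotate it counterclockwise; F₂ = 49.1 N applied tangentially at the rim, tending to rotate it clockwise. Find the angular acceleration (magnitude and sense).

α ≈ 51.1 rad/s², clockwise

I = ½MR² = (1/2)(6.64)(0.215)² = 0.1535 kg·m².
Taking counterclockwise as positive: τ₁ = +(12.6)(0.215) = +2.709 N·m; τ₂ = −(49.1)(0.215) = −10.56 N·m.
Net torque τ = -7.848 N·m.
α = τ/I = -7.848/0.1535 = -51.13 rad/s².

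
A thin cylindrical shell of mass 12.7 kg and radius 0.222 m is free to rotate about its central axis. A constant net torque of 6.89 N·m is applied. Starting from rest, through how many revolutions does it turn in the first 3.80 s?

I = MR² = (12.7)(0.222)² = 0.6259 kg·m².
α = τ/I = 6.89/0.6259 = 11.01 rad/s².
θ = ½αt² = ½(11.01)(3.80)² = 79.48 rad.
Revolutions = θ/(2π) = 12.65.

≈ 12.6 revolutions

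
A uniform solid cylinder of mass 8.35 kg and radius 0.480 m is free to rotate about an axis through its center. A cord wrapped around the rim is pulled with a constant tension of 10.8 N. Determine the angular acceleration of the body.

α ≈ 5.39 rad/s²

I = ½MR² = (1/2)(8.35)(0.480)² = 0.9619 kg·m².
τ = F R = (10.8)(0.480) = 5.184 N·m.
From τ = Iα: α = 5.184/0.9619 = 5.389 rad/s².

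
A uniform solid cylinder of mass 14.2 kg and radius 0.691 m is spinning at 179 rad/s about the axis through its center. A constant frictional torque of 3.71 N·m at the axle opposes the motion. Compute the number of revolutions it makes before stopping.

≈ 2330 revolutions

I = ½MR² = (1/2)(14.2)(0.691)² = 3.390 kg·m².
The net torque has magnitude 3.71 N·m, opposing ω.
|α| = τ/I = 3.710/3.390 = 1.094 rad/s² (deceleration).
ω² = ω₀² − 2|α|θ with ω = 0 ⇒ θ = ω₀²/(2|α|) = 14640 rad = 2330 rev.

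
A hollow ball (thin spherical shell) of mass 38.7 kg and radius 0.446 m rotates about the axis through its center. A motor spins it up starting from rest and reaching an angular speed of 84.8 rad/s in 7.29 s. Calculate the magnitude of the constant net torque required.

τ ≈ 59.7 N·m

I = (2/3)MR² = (2/3)(38.7)(0.446)² = 5.132 kg·m².
α = Δω/Δt = (84.8 − 0)/7.29 = 11.63 rad/s².
τ = Iα = (5.132)(11.63) = 59.70 N·m.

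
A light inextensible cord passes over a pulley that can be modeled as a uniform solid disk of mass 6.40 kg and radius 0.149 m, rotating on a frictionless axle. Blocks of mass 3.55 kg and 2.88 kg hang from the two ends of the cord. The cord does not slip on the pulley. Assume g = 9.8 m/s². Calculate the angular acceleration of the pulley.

α ≈ 4.58 rad/s²

I = ½MR² = (1/2)(6.40)(0.149)² = 0.07104 kg·m².
Heavier block: m₁g − T₁ = m₁a. Lighter block: T₂ − m₂g = m₂a.
Pulley: (T₁ − T₂)R = Iα = I(a/R), so T₁ − T₂ = (I/R²)a = (1/2)M_p a = 3.200·a.
Adding the three: (m₁ − m₂)g = (m₁ + m₂ + 3.200)a, so a = (3.55 − 2.88)(9.8)/(3.55 + 2.88 + 3.200) = 0.6818 m/s².
α = a/R = 0.6818/0.149 = 4.576 rad/s².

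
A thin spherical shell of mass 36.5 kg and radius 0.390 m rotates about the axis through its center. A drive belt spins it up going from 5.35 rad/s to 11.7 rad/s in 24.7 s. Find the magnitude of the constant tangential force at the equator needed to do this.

I = (2/3)MR² = (2/3)(36.5)(0.390)² = 3.701 kg·m².
α = Δω/Δt = (11.7 − 5.35)/24.7 = 0.2571 rad/s².
The required torque is τ = Iα = (3.701)(0.2571) = 0.9515 N·m.
A tangential force at the equator gives τ = FR, so F = τ/R = 0.9515/0.390 = 2.440 N.

F ≈ 2.44 N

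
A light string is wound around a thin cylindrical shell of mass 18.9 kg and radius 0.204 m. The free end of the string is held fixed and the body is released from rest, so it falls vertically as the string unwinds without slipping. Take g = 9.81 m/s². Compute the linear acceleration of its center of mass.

a ≈ 4.91 m/s²

Translation: Mg − T = Ma. Rotation about the center: TR = Iα with I = MR².
With a = αR: T = (I/R²)a = M a, so Mg = (1 + 1.000)Ma.
a = g/(1 + 1.000) = 9.81/2.000 = 4.905 m/s².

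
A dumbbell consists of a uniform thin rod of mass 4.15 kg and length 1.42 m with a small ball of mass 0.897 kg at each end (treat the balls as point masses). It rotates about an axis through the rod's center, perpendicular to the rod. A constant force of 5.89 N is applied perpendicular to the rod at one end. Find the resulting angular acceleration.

α ≈ 2.61 rad/s²

I_rod = (1/12)ML² = (1/12)(4.15)(1.42)² = 0.6973 kg·m².
I_balls = 2·m·(L/2)² = 2(0.897)(0.7100)² = 0.9044 kg·m².
Total I = 1.602 kg·m².
τ = F·(L/2) = (5.89)(0.710) = 4.182 N·m.
α = τ/I = 4.182/1.602 = 2.611 rad/s².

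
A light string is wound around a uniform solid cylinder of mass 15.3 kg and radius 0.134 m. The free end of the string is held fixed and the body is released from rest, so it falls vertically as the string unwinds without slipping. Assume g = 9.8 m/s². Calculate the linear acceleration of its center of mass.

Translation: Mg − T = Ma. Rotation about the center: TR = Iα with I = ½MR².
With a = αR: T = (I/R²)a = (1/2)M a, so Mg = (1 + 0.5000)Ma.
a = g/(1 + 0.5000) = 9.8/1.500 = 6.533 m/s².

a ≈ 6.53 m/s²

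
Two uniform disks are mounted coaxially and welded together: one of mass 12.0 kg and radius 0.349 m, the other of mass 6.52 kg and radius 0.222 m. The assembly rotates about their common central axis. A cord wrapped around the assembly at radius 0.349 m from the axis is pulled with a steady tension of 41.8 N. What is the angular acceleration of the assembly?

I = ½M₁R₁² + ½M₂R₂² = ½(12.0)(0.349)² + ½(6.52)(0.222)² = 0.8915 kg·m².
τ = F r = (41.8)(0.349) = 14.59 N·m.
α = τ/I = 14.59/0.8915 = 16.36 rad/s².

α ≈ 16.4 rad/s²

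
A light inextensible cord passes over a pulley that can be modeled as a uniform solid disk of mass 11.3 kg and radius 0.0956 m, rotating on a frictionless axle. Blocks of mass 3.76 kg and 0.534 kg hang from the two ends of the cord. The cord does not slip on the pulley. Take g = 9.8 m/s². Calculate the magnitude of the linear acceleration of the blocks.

a ≈ 3.18 m/s²

I = ½MR² = (1/2)(11.3)(0.0956)² = 0.05164 kg·m².
Heavier block: m₁g − T₁ = m₁a. Lighter block: T₂ − m₂g = m₂a.
Pulley: (T₁ − T₂)R = Iα = I(a/R), so T₁ − T₂ = (I/R²)a = (1/2)M_p a = 5.650·a.
Adding the three: (m₁ − m₂)g = (m₁ + m₂ + 5.650)a, so a = (3.76 − 0.534)(9.8)/(3.76 + 0.534 + 5.650) = 3.179 m/s².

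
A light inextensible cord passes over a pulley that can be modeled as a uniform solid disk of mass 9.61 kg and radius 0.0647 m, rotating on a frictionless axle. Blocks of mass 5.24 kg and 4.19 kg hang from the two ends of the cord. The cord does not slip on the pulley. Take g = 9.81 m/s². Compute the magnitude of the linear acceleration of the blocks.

I = ½MR² = (1/2)(9.61)(0.0647)² = 0.02011 kg·m².
Heavier block: m₁g − T₁ = m₁a. Lighter block: T₂ − m₂g = m₂a.
Pulley: (T₁ − T₂)R = Iα = I(a/R), so T₁ − T₂ = (I/R²)a = (1/2)M_p a = 4.805·a.
Adding the three: (m₁ − m₂)g = (m₁ + m₂ + 4.805)a, so a = (5.24 − 4.19)(9.81)/(5.24 + 4.19 + 4.805) = 0.7236 m/s².

a ≈ 0.724 m/s²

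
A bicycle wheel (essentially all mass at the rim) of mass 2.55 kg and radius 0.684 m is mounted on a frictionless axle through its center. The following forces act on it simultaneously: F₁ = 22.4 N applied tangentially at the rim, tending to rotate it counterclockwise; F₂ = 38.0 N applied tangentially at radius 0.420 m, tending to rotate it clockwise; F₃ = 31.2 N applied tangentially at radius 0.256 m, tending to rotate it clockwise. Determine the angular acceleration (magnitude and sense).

α ≈ 7.23 rad/s², clockwise

I = MR² = (2.55)(0.684)² = 1.193 kg·m².
Taking counterclockwise as positive: τ₁ = +(22.4)(0.684) = +15.32 N·m; τ₂ = −(38.0)(0.420) = −15.96 N·m; τ₃ = −(31.2)(0.256) = −7.987 N·m.
Net torque τ = -8.626 N·m.
α = τ/I = -8.626/1.193 = -7.230 rad/s².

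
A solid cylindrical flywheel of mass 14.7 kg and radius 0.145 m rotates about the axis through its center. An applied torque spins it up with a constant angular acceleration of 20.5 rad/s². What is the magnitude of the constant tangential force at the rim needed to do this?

I = ½MR² = (1/2)(14.7)(0.145)² = 0.1545 kg·m².
The required torque is τ = Iα = (0.1545)(20.50) = 3.168 N·m.
A tangential force at the rim gives τ = FR, so F = τ/R = 3.168/0.145 = 21.85 N.

F ≈ 21.8 N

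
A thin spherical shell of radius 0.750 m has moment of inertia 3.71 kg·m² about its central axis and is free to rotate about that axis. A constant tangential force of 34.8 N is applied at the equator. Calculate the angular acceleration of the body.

α ≈ 7.04 rad/s²

τ = F R = (34.8)(0.750) = 26.10 N·m.
Newton's second law for rotation, τ = Iα, gives α = τ/I = 26.10/3.710 = 7.035 rad/s².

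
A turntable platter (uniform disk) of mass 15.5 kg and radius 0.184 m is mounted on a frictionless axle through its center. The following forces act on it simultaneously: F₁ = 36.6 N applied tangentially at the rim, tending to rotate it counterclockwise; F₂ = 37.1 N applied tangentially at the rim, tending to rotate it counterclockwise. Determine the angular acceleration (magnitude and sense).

I = ½MR² = (1/2)(15.5)(0.184)² = 0.2624 kg·m².
Taking counterclockwise as positive: τ₁ = +(36.6)(0.184) = +6.734 N·m; τ₂ = +(37.1)(0.184) = +6.826 N·m.
Net torque τ = 13.56 N·m.
α = τ/I = 13.56/0.2624 = 51.68 rad/s².

α ≈ 51.7 rad/s², counterclockwise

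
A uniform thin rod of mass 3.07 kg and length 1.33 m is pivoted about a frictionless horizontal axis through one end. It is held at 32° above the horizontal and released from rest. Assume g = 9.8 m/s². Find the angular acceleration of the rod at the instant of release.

About the pivot, I = (1/3)ML² = (1/3)(3.07)(1.33)² = 1.810 kg·m².
The weight acts at the center, a distance L/2 = 0.6650 m from the pivot; τ = Mg(L/2) cos 32° = 16.97 N·m.
α = τ/I = 16.97/1.810 = 9.373 rad/s².
(Equivalently α = (3g/(2L)) cos 32° = 9.373 rad/s².)

α ≈ 9.37 rad/s²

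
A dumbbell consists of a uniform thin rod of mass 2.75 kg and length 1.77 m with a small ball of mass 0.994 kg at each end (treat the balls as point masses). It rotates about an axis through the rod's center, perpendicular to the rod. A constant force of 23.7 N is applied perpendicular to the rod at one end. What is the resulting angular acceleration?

I_rod = (1/12)ML² = (1/12)(2.75)(1.77)² = 0.7180 kg·m².
I_balls = 2·m·(L/2)² = 2(0.994)(0.8850)² = 1.557 kg·m².
Total I = 2.275 kg·m².
τ = F·(L/2) = (23.7)(0.885) = 20.97 N·m.
α = τ/I = 20.97/2.275 = 9.220 rad/s².

α ≈ 9.22 rad/s²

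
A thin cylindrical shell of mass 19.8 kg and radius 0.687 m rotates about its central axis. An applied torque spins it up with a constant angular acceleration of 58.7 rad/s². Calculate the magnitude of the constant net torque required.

τ ≈ 549 N·m

I = MR² = (19.8)(0.687)² = 9.345 kg·m².
τ = Iα = (9.345)(58.70) = 548.6 N·m.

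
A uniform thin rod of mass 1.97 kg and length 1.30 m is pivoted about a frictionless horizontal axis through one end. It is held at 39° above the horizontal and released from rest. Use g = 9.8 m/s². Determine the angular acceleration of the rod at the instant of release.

About the pivot, I = (1/3)ML² = (1/3)(1.97)(1.30)² = 1.110 kg·m².
The weight acts at the center, a distance L/2 = 0.6500 m from the pivot; τ = Mg(L/2) cos 39° = 9.752 N·m.
α = τ/I = 9.752/1.110 = 8.788 rad/s².

α ≈ 8.79 rad/s²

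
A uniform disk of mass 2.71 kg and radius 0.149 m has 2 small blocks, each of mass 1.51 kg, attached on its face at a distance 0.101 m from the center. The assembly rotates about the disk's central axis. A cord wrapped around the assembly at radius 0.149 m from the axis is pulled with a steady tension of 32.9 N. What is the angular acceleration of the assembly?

α ≈ 80.5 rad/s²

I_disk = ½MR² = ½(2.71)(0.149)² = 0.03008 kg·m².
I_blocks = 2·m·r² = 2(1.51)(0.101)² = 0.03081 kg·m².
Total I = 0.06089 kg·m².
τ = F r = (32.9)(0.149) = 4.902 N·m.
α = τ/I = 4.902/0.06089 = 80.51 rad/s².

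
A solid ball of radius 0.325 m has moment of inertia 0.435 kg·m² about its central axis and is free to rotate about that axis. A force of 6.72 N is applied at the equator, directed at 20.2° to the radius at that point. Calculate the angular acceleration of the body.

α ≈ 1.73 rad/s²

Only the tangential component produces torque: τ = F R sinθ = (6.72)(0.325) sin 20.2° = 0.7541 N·m.
Newton's second law for rotation, τ = Iα, gives α = τ/I = 0.7541/0.4350 = 1.734 rad/s².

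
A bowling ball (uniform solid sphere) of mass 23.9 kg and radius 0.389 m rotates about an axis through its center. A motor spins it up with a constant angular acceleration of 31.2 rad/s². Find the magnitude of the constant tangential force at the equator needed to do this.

F ≈ 116 N

I = (2/5)MR² = (2/5)(23.9)(0.389)² = 1.447 kg·m².
The required torque is τ = Iα = (1.447)(31.20) = 45.13 N·m.
A tangential force at the equator gives τ = FR, so F = τ/R = 45.13/0.389 = 116.0 N.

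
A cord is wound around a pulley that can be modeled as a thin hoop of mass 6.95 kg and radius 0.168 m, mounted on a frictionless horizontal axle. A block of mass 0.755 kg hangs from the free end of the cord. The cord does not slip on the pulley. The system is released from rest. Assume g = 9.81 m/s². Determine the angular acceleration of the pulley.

α ≈ 5.72 rad/s²

I = MR² = (6.95)(0.168)² = 0.1962 kg·m².
Block: mg − T = ma. Pulley: TR = Iα. No-slip: a = αR, so T = (I/R²)a = 6.950·a.
Then mg = (m + 6.950)a, so a = (0.755)(9.81)/(0.755 + 6.950) = 0.9613 m/s².
α = a/R = 0.9613/0.168 = 5.722 rad/s².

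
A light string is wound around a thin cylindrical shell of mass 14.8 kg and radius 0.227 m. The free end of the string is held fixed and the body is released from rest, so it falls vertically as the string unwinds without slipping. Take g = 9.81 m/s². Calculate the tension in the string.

Translation: Mg − T = Ma. Rotation about the center: TR = Iα with I = MR².
With a = αR: T = (I/R²)a = M a, so Mg = (1 + 1.000)Ma.
a = g/(1 + 1.000) = 9.81/2.000 = 4.905 m/s².
T = 1.000·M·a = (1.000)(14.8)(4.905) = 72.59 N.

T ≈ 72.6 N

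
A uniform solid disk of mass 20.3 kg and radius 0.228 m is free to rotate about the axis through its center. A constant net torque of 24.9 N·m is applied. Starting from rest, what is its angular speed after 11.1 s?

ω ≈ 524 rad/s

I = ½MR² = (1/2)(20.3)(0.228)² = 0.5276 kg·m².
α = τ/I = 24.9/0.5276 = 47.19 rad/s².
ω = ω₀ + αt = 0 + (47.19)(11.1) = 523.8 rad/s.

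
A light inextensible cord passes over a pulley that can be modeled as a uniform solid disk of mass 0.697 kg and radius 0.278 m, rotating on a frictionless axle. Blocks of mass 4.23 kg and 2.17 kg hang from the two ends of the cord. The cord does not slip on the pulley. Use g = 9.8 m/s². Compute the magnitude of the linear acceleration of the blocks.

I = ½MR² = (1/2)(0.697)(0.278)² = 0.02693 kg·m².
Heavier block: m₁g − T₁ = m₁a. Lighter block: T₂ − m₂g = m₂a.
Pulley: (T₁ − T₂)R = Iα = I(a/R), so T₁ − T₂ = (I/R²)a = (1/2)M_p a = 0.3485·a.
Adding the three: (m₁ − m₂)g = (m₁ + m₂ + 0.3485)a, so a = (4.23 − 2.17)(9.8)/(4.23 + 2.17 + 0.3485) = 2.991 m/s².

a ≈ 2.99 m/s²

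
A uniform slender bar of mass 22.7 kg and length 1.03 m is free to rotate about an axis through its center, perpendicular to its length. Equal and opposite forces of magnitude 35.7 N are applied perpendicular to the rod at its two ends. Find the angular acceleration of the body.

I = (1/12)ML² = (1/12)(22.7)(1.03)² = 2.007 kg·m².
The couple gives τ = F·(L/2) + F·(L/2) = F L = (35.7)(1.03) = 36.77 N·m.
From τ = Iα: α = 36.77/2.007 = 18.32 rad/s².

α ≈ 18.3 rad/s²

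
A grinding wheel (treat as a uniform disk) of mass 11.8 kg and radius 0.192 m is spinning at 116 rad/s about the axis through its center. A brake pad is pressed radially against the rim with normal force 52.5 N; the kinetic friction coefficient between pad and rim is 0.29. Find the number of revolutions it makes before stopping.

I = ½MR² = (1/2)(11.8)(0.192)² = 0.2175 kg·m².
Friction force f = μN = (0.29)(52.5) = 15.22 N at the rim; torque magnitude τ = fR = 2.923 N·m, opposing ω.
|α| = τ/I = 2.923/0.2175 = 13.44 rad/s² (deceleration).
ω² = ω₀² − 2|α|θ with ω = 0 ⇒ θ = ω₀²/(2|α|) = 500.6 rad = 79.67 rev.

≈ 79.7 revolutions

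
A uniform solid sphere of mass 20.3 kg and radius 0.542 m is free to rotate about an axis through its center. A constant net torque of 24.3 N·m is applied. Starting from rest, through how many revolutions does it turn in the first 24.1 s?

I = (2/5)MR² = (2/5)(20.3)(0.542)² = 2.385 kg·m².
α = τ/I = 24.3/2.385 = 10.19 rad/s².
θ = ½αt² = ½(10.19)(24.1)² = 2958 rad.
Revolutions = θ/(2π) = 470.8.

≈ 471 revolutions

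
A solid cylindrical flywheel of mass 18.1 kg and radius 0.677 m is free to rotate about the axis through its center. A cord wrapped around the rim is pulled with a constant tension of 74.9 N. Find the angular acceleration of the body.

I = ½MR² = (1/2)(18.1)(0.677)² = 4.148 kg·m².
τ = F R = (74.9)(0.677) = 50.71 N·m.
Newton's second law for rotation, τ = Iα, gives α = τ/I = 50.71/4.148 = 12.22 rad/s².

α ≈ 12.2 rad/s²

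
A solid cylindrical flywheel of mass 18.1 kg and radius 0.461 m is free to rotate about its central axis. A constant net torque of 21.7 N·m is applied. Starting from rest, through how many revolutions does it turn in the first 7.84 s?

≈ 55.2 revolutions

I = ½MR² = (1/2)(18.1)(0.461)² = 1.923 kg·m².
α = τ/I = 21.7/1.923 = 11.28 rad/s².
θ = ½αt² = ½(11.28)(7.84)² = 346.7 rad.
Revolutions = θ/(2π) = 55.19.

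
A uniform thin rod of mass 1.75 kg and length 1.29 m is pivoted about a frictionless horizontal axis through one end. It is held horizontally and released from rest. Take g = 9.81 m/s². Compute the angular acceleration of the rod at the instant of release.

α ≈ 11.4 rad/s²

About the pivot, I = (1/3)ML² = (1/3)(1.75)(1.29)² = 0.9707 kg·m².
The weight acts at the center, a distance L/2 = 0.6450 m from the pivot; τ = Mg(L/2) = 11.07 N·m.
α = τ/I = 11.07/0.9707 = 11.41 rad/s².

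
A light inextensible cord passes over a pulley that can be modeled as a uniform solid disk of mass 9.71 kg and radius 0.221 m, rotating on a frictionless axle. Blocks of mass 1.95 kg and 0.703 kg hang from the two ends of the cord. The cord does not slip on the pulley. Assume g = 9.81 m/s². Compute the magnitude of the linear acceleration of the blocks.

a ≈ 1.63 m/s²

I = ½MR² = (1/2)(9.71)(0.221)² = 0.2371 kg·m².
Heavier block: m₁g − T₁ = m₁a. Lighter block: T₂ − m₂g = m₂a.
Pulley: (T₁ − T₂)R = Iα = I(a/R), so T₁ − T₂ = (I/R²)a = (1/2)M_p a = 4.855·a.
Adding the three: (m₁ − m₂)g = (m₁ + m₂ + 4.855)a, so a = (1.95 − 0.703)(9.81)/(1.95 + 0.703 + 4.855) = 1.629 m/s².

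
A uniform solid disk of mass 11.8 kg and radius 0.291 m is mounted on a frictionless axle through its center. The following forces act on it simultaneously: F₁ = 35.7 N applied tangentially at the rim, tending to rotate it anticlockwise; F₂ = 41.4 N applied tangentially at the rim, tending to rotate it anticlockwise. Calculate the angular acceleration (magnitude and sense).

I = ½MR² = (1/2)(11.8)(0.291)² = 0.4996 kg·m².
Taking anticlockwise as positive: τ₁ = +(35.7)(0.291) = +10.39 N·m; τ₂ = +(41.4)(0.291) = +12.05 N·m.
Net torque τ = 22.44 N·m.
α = τ/I = 22.44/0.4996 = 44.91 rad/s².

α ≈ 44.9 rad/s², anticlockwise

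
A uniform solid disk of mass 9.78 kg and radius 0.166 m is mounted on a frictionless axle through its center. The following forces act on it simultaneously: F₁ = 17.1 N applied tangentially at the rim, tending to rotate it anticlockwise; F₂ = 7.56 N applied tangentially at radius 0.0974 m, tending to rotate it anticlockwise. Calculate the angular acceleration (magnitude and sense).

α ≈ 26.5 rad/s², anticlockwise

I = ½MR² = (1/2)(9.78)(0.166)² = 0.1347 kg·m².
Taking anticlockwise as positive: τ₁ = +(17.1)(0.166) = +2.839 N·m; τ₂ = +(7.56)(0.0974) = +0.7363 N·m.
Net torque τ = 3.575 N·m.
α = τ/I = 3.575/0.1347 = 26.53 rad/s².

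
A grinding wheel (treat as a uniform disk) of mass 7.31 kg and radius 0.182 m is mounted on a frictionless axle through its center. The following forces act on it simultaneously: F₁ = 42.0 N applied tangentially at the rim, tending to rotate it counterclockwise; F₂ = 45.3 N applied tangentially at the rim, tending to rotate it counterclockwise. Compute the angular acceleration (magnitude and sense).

α ≈ 131 rad/s², counterclockwise

I = ½MR² = (1/2)(7.31)(0.182)² = 0.1211 kg·m².
Taking counterclockwise as positive: τ₁ = +(42.0)(0.182) = +7.644 N·m; τ₂ = +(45.3)(0.182) = +8.245 N·m.
Net torque τ = 15.89 N·m.
α = τ/I = 15.89/0.1211 = 131.2 rad/s².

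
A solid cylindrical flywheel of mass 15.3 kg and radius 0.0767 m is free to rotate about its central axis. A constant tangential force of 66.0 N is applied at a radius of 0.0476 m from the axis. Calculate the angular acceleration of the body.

α ≈ 69.8 rad/s²

I = ½MR² = (1/2)(15.3)(0.0767)² = 0.04500 kg·m².
τ = F·r = (66.0)(0.0476) = 3.142 N·m.
Newton's second law for rotation, τ = Iα, gives α = τ/I = 3.142/0.04500 = 69.81 rad/s².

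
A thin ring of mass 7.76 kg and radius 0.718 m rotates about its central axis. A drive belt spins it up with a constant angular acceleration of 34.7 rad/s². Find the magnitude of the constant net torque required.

I = MR² = (7.76)(0.718)² = 4.000 kg·m².
τ = Iα = (4.000)(34.70) = 138.8 N·m.

τ ≈ 139 N·m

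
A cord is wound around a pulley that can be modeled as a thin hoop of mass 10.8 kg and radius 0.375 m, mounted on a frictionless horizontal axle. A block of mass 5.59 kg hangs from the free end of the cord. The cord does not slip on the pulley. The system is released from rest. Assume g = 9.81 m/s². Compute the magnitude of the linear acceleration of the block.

I = MR² = (10.8)(0.375)² = 1.519 kg·m².
Block: mg − T = ma. Pulley: TR = Iα. No-slip: a = αR, so T = (I/R²)a = 10.80·a.
Then mg = (m + 10.80)a, so a = (5.59)(9.81)/(5.59 + 10.80) = 3.346 m/s².

a ≈ 3.35 m/s²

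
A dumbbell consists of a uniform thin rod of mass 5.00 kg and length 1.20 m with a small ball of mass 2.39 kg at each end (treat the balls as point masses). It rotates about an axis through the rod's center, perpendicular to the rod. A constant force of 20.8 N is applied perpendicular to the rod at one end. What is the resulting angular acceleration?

I_rod = (1/12)ML² = (1/12)(5.00)(1.20)² = 0.6000 kg·m².
I_balls = 2·m·(L/2)² = 2(2.39)(0.6000)² = 1.721 kg·m².
Total I = 2.321 kg·m².
τ = F·(L/2) = (20.8)(0.600) = 12.48 N·m.
α = τ/I = 12.48/2.321 = 5.377 rad/s².

α ≈ 5.38 rad/s²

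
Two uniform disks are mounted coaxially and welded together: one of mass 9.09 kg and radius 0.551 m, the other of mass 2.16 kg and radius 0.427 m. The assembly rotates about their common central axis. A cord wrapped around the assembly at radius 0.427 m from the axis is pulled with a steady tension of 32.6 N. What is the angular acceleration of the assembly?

I = ½M₁R₁² + ½M₂R₂² = ½(9.09)(0.551)² + ½(2.16)(0.427)² = 1.577 kg·m².
τ = F r = (32.6)(0.427) = 13.92 N·m.
α = τ/I = 13.92/1.577 = 8.828 rad/s².

α ≈ 8.83 rad/s²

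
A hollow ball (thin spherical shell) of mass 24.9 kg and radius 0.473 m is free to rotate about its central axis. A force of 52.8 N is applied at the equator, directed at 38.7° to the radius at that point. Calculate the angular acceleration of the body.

I = (2/3)MR² = (2/3)(24.9)(0.473)² = 3.714 kg·m².
Only the tangential component produces torque: τ = F R sinθ = (52.8)(0.473) sin 38.7° = 15.62 N·m.
From τ = Iα: α = 15.62/3.714 = 4.204 rad/s².

α ≈ 4.20 rad/s²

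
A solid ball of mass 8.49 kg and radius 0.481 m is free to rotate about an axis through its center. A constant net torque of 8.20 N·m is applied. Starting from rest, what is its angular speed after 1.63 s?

ω ≈ 17.0 rad/s

I = (2/5)MR² = (2/5)(8.49)(0.481)² = 0.7857 kg·m².
α = τ/I = 8.20/0.7857 = 10.44 rad/s².
ω = ω₀ + αt = 0 + (10.44)(1.63) = 17.01 rad/s.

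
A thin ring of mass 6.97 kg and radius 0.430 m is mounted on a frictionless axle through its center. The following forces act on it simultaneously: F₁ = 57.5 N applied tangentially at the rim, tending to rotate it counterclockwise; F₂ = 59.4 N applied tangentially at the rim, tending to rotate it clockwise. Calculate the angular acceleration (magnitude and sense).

α ≈ 0.634 rad/s², clockwise

I = MR² = (6.97)(0.430)² = 1.289 kg·m².
Taking counterclockwise as positive: τ₁ = +(57.5)(0.430) = +24.72 N·m; τ₂ = −(59.4)(0.430) = −25.54 N·m.
Net torque τ = -0.8170 N·m.
α = τ/I = -0.8170/1.289 = -0.6339 rad/s².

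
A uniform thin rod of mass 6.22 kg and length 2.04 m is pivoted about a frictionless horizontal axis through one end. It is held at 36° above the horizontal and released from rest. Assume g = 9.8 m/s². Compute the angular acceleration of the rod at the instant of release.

About the pivot, I = (1/3)ML² = (1/3)(6.22)(2.04)² = 8.628 kg·m².
The weight acts at the center, a distance L/2 = 1.020 m from the pivot; τ = Mg(L/2) cos 36° = 50.30 N·m.
α = τ/I = 50.30/8.628 = 5.830 rad/s².

α ≈ 5.83 rad/s²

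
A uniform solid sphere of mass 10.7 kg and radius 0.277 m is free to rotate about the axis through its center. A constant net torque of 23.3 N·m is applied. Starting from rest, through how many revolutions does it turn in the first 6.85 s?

I = (2/5)MR² = (2/5)(10.7)(0.277)² = 0.3284 kg·m².
α = τ/I = 23.3/0.3284 = 70.95 rad/s².
θ = ½αt² = ½(70.95)(6.85)² = 1665 rad.
Revolutions = θ/(2π) = 264.9.

≈ 265 revolutions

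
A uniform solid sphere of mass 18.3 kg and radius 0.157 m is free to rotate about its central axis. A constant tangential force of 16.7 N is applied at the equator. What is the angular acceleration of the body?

α ≈ 14.5 rad/s²

I = (2/5)MR² = (2/5)(18.3)(0.157)² = 0.1804 kg·m².
τ = F R = (16.7)(0.157) = 2.622 N·m.
From τ = Iα: α = 2.622/0.1804 = 14.53 rad/s².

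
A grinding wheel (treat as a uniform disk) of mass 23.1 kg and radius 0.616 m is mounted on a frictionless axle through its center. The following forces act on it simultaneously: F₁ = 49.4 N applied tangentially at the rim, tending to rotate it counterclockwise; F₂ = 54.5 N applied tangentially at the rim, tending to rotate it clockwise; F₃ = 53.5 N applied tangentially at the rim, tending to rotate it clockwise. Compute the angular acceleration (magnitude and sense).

α ≈ 8.24 rad/s², clockwise

I = ½MR² = (1/2)(23.1)(0.616)² = 4.383 kg·m².
Taking counterclockwise as positive: τ₁ = +(49.4)(0.616) = +30.43 N·m; τ₂ = −(54.5)(0.616) = −33.57 N·m; τ₃ = −(53.5)(0.616) = −32.96 N·m.
Net torque τ = -36.10 N·m.
α = τ/I = -36.10/4.383 = -8.236 rad/s².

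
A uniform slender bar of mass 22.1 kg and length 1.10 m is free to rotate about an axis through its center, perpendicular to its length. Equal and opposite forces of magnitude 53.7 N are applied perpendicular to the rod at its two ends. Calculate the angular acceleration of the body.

α ≈ 26.5 rad/s²

I = (1/12)ML² = (1/12)(22.1)(1.10)² = 2.228 kg·m².
The couple gives τ = F·(L/2) + F·(L/2) = F L = (53.7)(1.10) = 59.07 N·m.
From τ = Iα: α = 59.07/2.228 = 26.51 rad/s².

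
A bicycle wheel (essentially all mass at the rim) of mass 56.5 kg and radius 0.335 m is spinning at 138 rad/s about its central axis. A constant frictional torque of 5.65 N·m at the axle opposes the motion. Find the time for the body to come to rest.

I = MR² = (56.5)(0.335)² = 6.341 kg·m².
The net torque has magnitude 5.65 N·m, opposing ω.
|α| = τ/I = 5.650/6.341 = 0.8911 rad/s² (deceleration).
0 = ω₀ − |α|t ⇒ t = ω₀/|α| = 138/0.8911 = 154.9 s.

t ≈ 155 s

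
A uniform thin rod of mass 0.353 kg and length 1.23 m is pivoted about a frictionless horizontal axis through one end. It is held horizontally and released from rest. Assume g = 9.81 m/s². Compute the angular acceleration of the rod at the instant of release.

About the pivot, I = (1/3)ML² = (1/3)(0.353)(1.23)² = 0.1780 kg·m².
The weight acts at the center, a distance L/2 = 0.6150 m from the pivot; τ = Mg(L/2) = 2.130 N·m.
α = τ/I = 2.130/0.1780 = 11.96 rad/s².
(Equivalently α = (3g/(2L)) = 11.96 rad/s².)

α ≈ 12.0 rad/s²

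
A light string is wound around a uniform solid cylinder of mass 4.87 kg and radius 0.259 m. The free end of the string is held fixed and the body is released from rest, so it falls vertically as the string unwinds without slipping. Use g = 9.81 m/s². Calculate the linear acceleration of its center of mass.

a ≈ 6.54 m/s²

Translation: Mg − T = Ma. Rotation about the center: TR = Iα with I = ½MR².
With a = αR: T = (I/R²)a = (1/2)M a, so Mg = (1 + 0.5000)Ma.
a = g/(1 + 0.5000) = 9.81/1.500 = 6.540 m/s².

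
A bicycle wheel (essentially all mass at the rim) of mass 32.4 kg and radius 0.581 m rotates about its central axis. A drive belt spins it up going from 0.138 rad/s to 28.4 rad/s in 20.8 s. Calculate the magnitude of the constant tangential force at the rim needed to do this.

I = MR² = (32.4)(0.581)² = 10.94 kg·m².
α = Δω/Δt = (28.4 − 0.138)/20.8 = 1.359 rad/s².
The required torque is τ = Iα = (10.94)(1.359) = 14.86 N·m.
A tangential force at the rim gives τ = FR, so F = τ/R = 14.86/0.581 = 25.58 N.

F ≈ 25.6 N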